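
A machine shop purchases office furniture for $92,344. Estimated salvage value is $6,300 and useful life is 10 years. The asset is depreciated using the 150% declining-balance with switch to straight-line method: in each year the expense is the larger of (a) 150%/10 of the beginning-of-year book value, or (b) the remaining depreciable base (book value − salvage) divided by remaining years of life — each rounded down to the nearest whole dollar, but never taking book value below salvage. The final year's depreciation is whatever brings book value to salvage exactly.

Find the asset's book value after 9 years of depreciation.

$13,236

Depreciable base = $92,344 − $6,300 = $86,044.
Year 1: DB = ⌊$92,344 × 150%/10⌋ = $13,851; SL = ⌊$86,044/10⌋ = $8,604 → take DB $13,851. Book value $78,493.
Year 2: DB = ⌊$78,493 × 150%/10⌋ = $11,773; SL = ⌊$72,193/9⌋ = $8,021 → take DB $11,773. Book value $66,720.
Year 3: DB = ⌊$66,720 × 150%/10⌋ = $10,008; SL = ⌊$60,420/8⌋ = $7,552 → take DB $10,008. Book value $56,712.
Year 4: DB = ⌊$56,712 × 150%/10⌋ = $8,506; SL = ⌊$50,412/7⌋ = $7,201 → take DB $8,506. Book value $48,206.
Year 5: DB = ⌊$48,206 × 150%/10⌋ = $7,230; SL = ⌊$41,906/6⌋ = $6,984 → take DB $7,230. Book value $40,976.
Year 6: DB = ⌊$40,976 × 150%/10⌋ = $6,146; SL = ⌊$34,676/5⌋ = $6,935 → take SL $6,935. Book value $34,041.
Year 7: DB = ⌊$34,041 × 150%/10⌋ = $5,106; SL = ⌊$27,741/4⌋ = $6,935 → take SL $6,935. Book value $27,106.
Year 8: DB = ⌊$27,106 × 150%/10⌋ = $4,065; SL = ⌊$20,806/3⌋ = $6,935 → take SL $6,935. Book value $20,171.
Year 9: DB = ⌊$20,171 × 150%/10⌋ = $3,025; SL = ⌊$13,871/2⌋ = $6,935 → take SL $6,935. Book value $13,236.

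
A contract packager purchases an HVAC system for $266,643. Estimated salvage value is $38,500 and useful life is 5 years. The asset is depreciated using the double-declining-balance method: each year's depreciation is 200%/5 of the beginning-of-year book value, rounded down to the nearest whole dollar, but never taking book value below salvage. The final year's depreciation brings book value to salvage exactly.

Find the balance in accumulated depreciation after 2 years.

$170,651

Depreciable base = $266,643 − $38,500 = $228,143.
Year 1: ⌊$266,643 × 200%/5⌋ = $106,657. Book value $159,986.
Year 2: ⌊$159,986 × 200%/5⌋ = $63,994. Book value $95,992.
Accumulated through year 2 = $266,643 − $95,992 = $170,651.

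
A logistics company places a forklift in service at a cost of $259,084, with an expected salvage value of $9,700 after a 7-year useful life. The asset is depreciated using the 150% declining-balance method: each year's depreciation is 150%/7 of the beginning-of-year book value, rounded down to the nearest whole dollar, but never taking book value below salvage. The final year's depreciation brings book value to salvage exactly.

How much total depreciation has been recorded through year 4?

Depreciable base = $259,084 − $9,700 = $249,384.
Year 1: ⌊$259,084 × 150%/7⌋ = $55,518. Book value $203,566.
Year 2: ⌊$203,566 × 150%/7⌋ = $43,621. Book value $159,945.
Year 3: ⌊$159,945 × 150%/7⌋ = $34,273. Book value $125,672.
Year 4: ⌊$125,672 × 150%/7⌋ = $26,929. Book value $98,743.
Accumulated through year 4 = $259,084 − $98,743 = $160,341.

$160,341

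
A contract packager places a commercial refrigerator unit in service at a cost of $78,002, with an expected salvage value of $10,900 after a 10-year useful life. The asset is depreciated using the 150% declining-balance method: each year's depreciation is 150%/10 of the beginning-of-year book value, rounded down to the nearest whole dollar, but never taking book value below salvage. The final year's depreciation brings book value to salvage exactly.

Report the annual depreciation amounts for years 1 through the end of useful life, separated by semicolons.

$11,700; $9,945; $8,453; $7,185; $6,107; $5,191; $4,413; $3,751; $3,188; $7,169

Depreciable base = $78,002 − $10,900 = $67,102.
Year 1: ⌊$78,002 × 150%/10⌋ = $11,700. Book value $66,302.
Year 2: ⌊$66,302 × 150%/10⌋ = $9,945. Book value $56,357.
Year 3: ⌊$56,357 × 150%/10⌋ = $8,453. Book value $47,904.
Year 4: ⌊$47,904 × 150%/10⌋ = $7,185. Book value $40,719.
Year 5: ⌊$40,719 × 150%/10⌋ = $6,107. Book value $34,612.
Year 6: ⌊$34,612 × 150%/10⌋ = $5,191. Book value $29,421.
Year 7: ⌊$29,421 × 150%/10⌋ = $4,413. Book value $25,008.
Year 8: ⌊$25,008 × 150%/10⌋ = $3,751. Book value $21,257.
Year 9: ⌊$21,257 × 150%/10⌋ = $3,188. Book value $18,069.
Year 10 (final): $18,069 − $10,900 = $7,169. Book value $10,900.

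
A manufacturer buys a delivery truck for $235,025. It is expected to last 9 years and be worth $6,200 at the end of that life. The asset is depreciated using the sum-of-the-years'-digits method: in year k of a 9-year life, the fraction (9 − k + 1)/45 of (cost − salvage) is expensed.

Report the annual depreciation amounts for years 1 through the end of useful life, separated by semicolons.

$45,765; $40,680; $35,595; $30,510; $25,425; $20,340; $15,255; $10,170; $5,085

Depreciable base = $235,025 − $6,200 = $228,825.
Sum of the years' digits = 9+8+7+6+5+4+3+2+1 = 45.
Year 1: $228,825 × 9/45 = $45,765. Book value $189,260.
Year 2: $228,825 × 8/45 = $40,680. Book value $148,580.
Year 3: $228,825 × 7/45 = $35,595. Book value $112,985.
Year 4: $228,825 × 6/45 = $30,510. Book value $82,475.
Year 5: $228,825 × 5/45 = $25,425. Book value $57,050.
Year 6: $228,825 × 4/45 = $20,340. Book value $36,710.
Year 7: $228,825 × 3/45 = $15,255. Book value $21,455.
Year 8: $228,825 × 2/45 = $10,170. Book value $11,285.
Year 9: $228,825 × 1/45 = $5,085. Book value $6,200.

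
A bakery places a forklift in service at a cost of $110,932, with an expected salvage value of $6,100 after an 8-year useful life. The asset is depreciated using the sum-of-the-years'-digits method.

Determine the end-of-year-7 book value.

Depreciable base = $110,932 − $6,100 = $104,832.
Sum of the years' digits = 8+7+6+5+4+3+2+1 = 36.
Year 1: $104,832 × 8/36 = $23,296. Book value $87,636.
Year 2: $104,832 × 7/36 = $20,384. Book value $67,252.
Year 3: $104,832 × 6/36 = $17,472. Book value $49,780.
Year 4: $104,832 × 5/36 = $14,560. Book value $35,220.
Year 5: $104,832 × 4/36 = $11,648. Book value $23,572.
Year 6: $104,832 × 3/36 = $8,736. Book value $14,836.
Year 7: $104,832 × 2/36 = $5,824. Book value $9,012.

$9,012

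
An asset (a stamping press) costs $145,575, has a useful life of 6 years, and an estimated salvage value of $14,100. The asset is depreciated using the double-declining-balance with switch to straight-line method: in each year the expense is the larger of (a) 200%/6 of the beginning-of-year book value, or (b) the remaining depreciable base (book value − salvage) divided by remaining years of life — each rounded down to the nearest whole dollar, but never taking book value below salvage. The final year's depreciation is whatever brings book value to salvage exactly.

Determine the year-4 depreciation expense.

Depreciable base = $145,575 − $14,100 = $131,475.
Year 1: DB = ⌊$145,575 × 200%/6⌋ = $48,525; SL = ⌊$131,475/6⌋ = $21,912 → take DB $48,525. Book value $97,050.
Year 2: DB = ⌊$97,050 × 200%/6⌋ = $32,350; SL = ⌊$82,950/5⌋ = $16,590 → take DB $32,350. Book value $64,700.
Year 3: DB = ⌊$64,700 × 200%/6⌋ = $21,566; SL = ⌊$50,600/4⌋ = $12,650 → take DB $21,566. Book value $43,134.
Year 4: DB = ⌊$43,134 × 200%/6⌋ = $14,378; SL = ⌊$29,034/3⌋ = $9,678 → take DB $14,378. Book value $28,756.

$14,378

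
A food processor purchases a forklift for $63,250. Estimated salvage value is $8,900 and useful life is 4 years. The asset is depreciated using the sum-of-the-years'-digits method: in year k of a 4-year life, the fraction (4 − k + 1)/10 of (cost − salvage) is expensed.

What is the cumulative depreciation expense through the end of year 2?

$38,045

Depreciable base = $63,250 − $8,900 = $54,350.
Sum of the years' digits = 4+3+2+1 = 10.
Year 1: $54,350 × 4/10 = $21,740. Book value $41,510.
Year 2: $54,350 × 3/10 = $16,305. Book value $25,205.
Accumulated through year 2 = $63,250 − $25,205 = $38,045.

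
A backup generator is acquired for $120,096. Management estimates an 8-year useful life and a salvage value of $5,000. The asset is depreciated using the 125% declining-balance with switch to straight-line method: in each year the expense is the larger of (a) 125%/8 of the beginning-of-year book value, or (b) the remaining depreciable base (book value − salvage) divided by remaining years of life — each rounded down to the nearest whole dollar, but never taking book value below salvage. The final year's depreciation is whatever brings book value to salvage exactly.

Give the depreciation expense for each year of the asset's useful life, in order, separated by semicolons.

$18,765; $15,832; $13,416; $13,416; $13,416; $13,417; $13,417; $13,417

Depreciable base = $120,096 − $5,000 = $115,096.
Year 1: DB = ⌊$120,096 × 125%/8⌋ = $18,765; SL = ⌊$115,096/8⌋ = $14,387 → take DB $18,765. Book value $101,331.
Year 2: DB = ⌊$101,331 × 125%/8⌋ = $15,832; SL = ⌊$96,331/7⌋ = $13,761 → take DB $15,832. Book value $85,499.
Year 3: DB = ⌊$85,499 × 125%/8⌋ = $13,359; SL = ⌊$80,499/6⌋ = $13,416 → take SL $13,416. Book value $72,083.
Year 4: DB = ⌊$72,083 × 125%/8⌋ = $11,262; SL = ⌊$67,083/5⌋ = $13,416 → take SL $13,416. Book value $58,667.
Year 5: DB = ⌊$58,667 × 125%/8⌋ = $9,166; SL = ⌊$53,667/4⌋ = $13,416 → take SL $13,416. Book value $45,251.
Year 6: DB = ⌊$45,251 × 125%/8⌋ = $7,070; SL = ⌊$40,251/3⌋ = $13,417 → take SL $13,417. Book value $31,834.
Year 7: DB = ⌊$31,834 × 125%/8⌋ = $4,974; SL = ⌊$26,834/2⌋ = $13,417 → take SL $13,417. Book value $18,417.
Year 8 (final): $18,417 − $5,000 = $13,417. Book value $5,000.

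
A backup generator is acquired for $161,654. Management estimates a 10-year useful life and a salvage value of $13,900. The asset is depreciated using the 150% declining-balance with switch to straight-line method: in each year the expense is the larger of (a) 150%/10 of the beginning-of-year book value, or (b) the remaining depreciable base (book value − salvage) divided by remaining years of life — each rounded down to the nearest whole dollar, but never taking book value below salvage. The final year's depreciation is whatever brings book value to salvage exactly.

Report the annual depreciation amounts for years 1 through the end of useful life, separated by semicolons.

$24,248; $20,610; $17,519; $14,891; $12,657; $11,565; $11,566; $11,566; $11,566; $11,566

Depreciable base = $161,654 − $13,900 = $147,754.
Year 1: DB = ⌊$161,654 × 150%/10⌋ = $24,248; SL = ⌊$147,754/10⌋ = $14,775 → take DB $24,248. Book value $137,406.
Year 2: DB = ⌊$137,406 × 150%/10⌋ = $20,610; SL = ⌊$123,506/9⌋ = $13,722 → take DB $20,610. Book value $116,796.
Year 3: DB = ⌊$116,796 × 150%/10⌋ = $17,519; SL = ⌊$102,896/8⌋ = $12,862 → take DB $17,519. Book value $99,277.
Year 4: DB = ⌊$99,277 × 150%/10⌋ = $14,891; SL = ⌊$85,377/7⌋ = $12,196 → take DB $14,891. Book value $84,386.
Year 5: DB = ⌊$84,386 × 150%/10⌋ = $12,657; SL = ⌊$70,486/6⌋ = $11,747 → take DB $12,657. Book value $71,729.
Year 6: DB = ⌊$71,729 × 150%/10⌋ = $10,759; SL = ⌊$57,829/5⌋ = $11,565 → take SL $11,565. Book value $60,164.
Year 7: DB = ⌊$60,164 × 150%/10⌋ = $9,024; SL = ⌊$46,264/4⌋ = $11,566 → take SL $11,566. Book value $48,598.
Year 8: DB = ⌊$48,598 × 150%/10⌋ = $7,289; SL = ⌊$34,698/3⌋ = $11,566 → take SL $11,566. Book value $37,032.
Year 9: DB = ⌊$37,032 × 150%/10⌋ = $5,554; SL = ⌊$23,132/2⌋ = $11,566 → take SL $11,566. Book value $25,466.
Year 10 (final): $25,466 − $13,900 = $11,566. Book value $13,900.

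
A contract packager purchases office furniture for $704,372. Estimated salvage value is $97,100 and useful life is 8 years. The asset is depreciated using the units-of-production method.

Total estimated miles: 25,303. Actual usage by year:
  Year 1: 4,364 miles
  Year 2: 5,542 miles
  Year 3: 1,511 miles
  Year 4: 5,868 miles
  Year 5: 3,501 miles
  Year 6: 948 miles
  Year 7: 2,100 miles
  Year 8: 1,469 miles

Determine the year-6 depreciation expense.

$22,752

Depreciable base = $704,372 − $97,100 = $607,272.
Rate = $607,272 / 25,303 miles = $24 per mile.
Year 1: 4,364 × $24 = $104,736. Book value $599,636.
Year 2: 5,542 × $24 = $133,008. Book value $466,628.
Year 3: 1,511 × $24 = $36,264. Book value $430,364.
Year 4: 5,868 × $24 = $140,832. Book value $289,532.
Year 5: 3,501 × $24 = $84,024. Book value $205,508.
Year 6: 948 × $24 = $22,752. Book value $182,756.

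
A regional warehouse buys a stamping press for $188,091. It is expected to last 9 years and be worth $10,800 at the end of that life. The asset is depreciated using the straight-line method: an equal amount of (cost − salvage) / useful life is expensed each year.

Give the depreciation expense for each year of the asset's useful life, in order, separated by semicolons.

$19,699; $19,699; $19,699; $19,699; $19,699; $19,699; $19,699; $19,699; $19,699

Depreciable base = $188,091 − $10,800 = $177,291.
Annual expense = $177,291 / 9 = $19,699.
End of year 1: book value $168,392.
End of year 2: book value $148,693.
End of year 3: book value $128,994.
End of year 4: book value $109,295.
End of year 5: book value $89,596.
End of year 6: book value $69,897.
End of year 7: book value $50,198.
End of year 8: book value $30,499.
End of year 9: book value $10,800.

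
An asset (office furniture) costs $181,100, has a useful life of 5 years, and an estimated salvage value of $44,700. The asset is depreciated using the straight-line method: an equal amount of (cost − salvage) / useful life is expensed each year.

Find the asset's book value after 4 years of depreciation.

$71,980

Depreciable base = $181,100 − $44,700 = $136,400.
Annual expense = $136,400 / 5 = $27,280.
End of year 1: book value $153,820.
End of year 2: book value $126,540.
End of year 3: book value $99,260.
End of year 4: book value $71,980.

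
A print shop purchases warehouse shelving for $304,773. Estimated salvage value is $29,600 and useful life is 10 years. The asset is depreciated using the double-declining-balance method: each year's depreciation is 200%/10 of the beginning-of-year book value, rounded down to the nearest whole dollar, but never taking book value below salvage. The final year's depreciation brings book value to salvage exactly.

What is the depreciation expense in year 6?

Depreciable base = $304,773 − $29,600 = $275,173.
Year 1: ⌊$304,773 × 200%/10⌋ = $60,954. Book value $243,819.
Year 2: ⌊$243,819 × 200%/10⌋ = $48,763. Book value $195,056.
Year 3: ⌊$195,056 × 200%/10⌋ = $39,011. Book value $156,045.
Year 4: ⌊$156,045 × 200%/10⌋ = $31,209. Book value $124,836.
Year 5: ⌊$124,836 × 200%/10⌋ = $24,967. Book value $99,869.
Year 6: ⌊$99,869 × 200%/10⌋ = $19,973. Book value $79,896.

$19,973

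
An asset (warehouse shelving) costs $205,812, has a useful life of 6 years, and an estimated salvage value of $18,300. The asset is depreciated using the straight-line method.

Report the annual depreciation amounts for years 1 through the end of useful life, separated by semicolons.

Depreciable base = $205,812 − $18,300 = $187,512.
Annual expense = $187,512 / 6 = $31,252.
End of year 1: book value $174,560.
End of year 2: book value $143,308.
End of year 3: book value $112,056.
End of year 4: book value $80,804.
End of year 5: book value $49,552.
End of year 6: book value $18,300.

$31,252; $31,252; $31,252; $31,252; $31,252; $31,252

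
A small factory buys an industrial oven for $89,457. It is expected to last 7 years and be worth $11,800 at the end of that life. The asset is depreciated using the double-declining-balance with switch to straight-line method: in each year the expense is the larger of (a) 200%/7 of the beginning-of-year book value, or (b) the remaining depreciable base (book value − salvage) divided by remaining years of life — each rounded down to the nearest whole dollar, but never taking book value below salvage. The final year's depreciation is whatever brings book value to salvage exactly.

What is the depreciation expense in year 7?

$83

Depreciable base = $89,457 − $11,800 = $77,657.
Year 1: DB = ⌊$89,457 × 200%/7⌋ = $25,559; SL = ⌊$77,657/7⌋ = $11,093 → take DB $25,559. Book value $63,898.
Year 2: DB = ⌊$63,898 × 200%/7⌋ = $18,256; SL = ⌊$52,098/6⌋ = $8,683 → take DB $18,256. Book value $45,642.
Year 3: DB = ⌊$45,642 × 200%/7⌋ = $13,040; SL = ⌊$33,842/5⌋ = $6,768 → take DB $13,040. Book value $32,602.
Year 4: DB = ⌊$32,602 × 200%/7⌋ = $9,314; SL = ⌊$20,802/4⌋ = $5,200 → take DB $9,314. Book value $23,288.
Year 5: DB = ⌊$23,288 × 200%/7⌋ = $6,653; SL = ⌊$11,488/3⌋ = $3,829 → take DB $6,653. Book value $16,635.
Year 6: DB = ⌊$16,635 × 200%/7⌋ = $4,752; SL = ⌊$4,835/2⌋ = $2,417 → take DB $4,752. Book value $11,883.
Year 7 (final): $11,883 − $11,800 = $83. Book value $11,800.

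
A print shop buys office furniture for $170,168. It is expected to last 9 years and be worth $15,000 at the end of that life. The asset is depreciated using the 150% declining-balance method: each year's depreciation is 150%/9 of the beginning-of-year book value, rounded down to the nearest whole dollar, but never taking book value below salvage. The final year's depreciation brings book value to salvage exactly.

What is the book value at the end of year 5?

$68,388

Depreciable base = $170,168 − $15,000 = $155,168.
Year 1: ⌊$170,168 × 150%/9⌋ = $28,361. Book value $141,807.
Year 2: ⌊$141,807 × 150%/9⌋ = $23,634. Book value $118,173.
Year 3: ⌊$118,173 × 150%/9⌋ = $19,695. Book value $98,478.
Year 4: ⌊$98,478 × 150%/9⌋ = $16,413. Book value $82,065.
Year 5: ⌊$82,065 × 150%/9⌋ = $13,677. Book value $68,388.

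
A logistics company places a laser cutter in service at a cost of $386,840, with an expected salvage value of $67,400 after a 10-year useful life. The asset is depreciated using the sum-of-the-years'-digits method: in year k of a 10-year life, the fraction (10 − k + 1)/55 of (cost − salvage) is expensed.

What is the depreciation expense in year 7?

$23,232

Depreciable base = $386,840 − $67,400 = $319,440.
Sum of the years' digits = 10+9+8+7+6+5+4+3+2+1 = 55.
Year 1: $319,440 × 10/55 = $58,080. Book value $328,760.
Year 2: $319,440 × 9/55 = $52,272. Book value $276,488.
Year 3: $319,440 × 8/55 = $46,464. Book value $230,024.
Year 4: $319,440 × 7/55 = $40,656. Book value $189,368.
Year 5: $319,440 × 6/55 = $34,848. Book value $154,520.
Year 6: $319,440 × 5/55 = $29,040. Book value $125,480.
Year 7: $319,440 × 4/55 = $23,232. Book value $102,248.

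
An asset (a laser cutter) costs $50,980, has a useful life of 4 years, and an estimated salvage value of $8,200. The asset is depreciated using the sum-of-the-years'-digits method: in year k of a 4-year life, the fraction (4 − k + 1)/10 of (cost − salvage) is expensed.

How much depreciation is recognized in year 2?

$12,834

Depreciable base = $50,980 − $8,200 = $42,780.
Sum of the years' digits = 4+3+2+1 = 10.
Year 1: $42,780 × 4/10 = $17,112. Book value $33,868.
Year 2: $42,780 × 3/10 = $12,834. Book value $21,034.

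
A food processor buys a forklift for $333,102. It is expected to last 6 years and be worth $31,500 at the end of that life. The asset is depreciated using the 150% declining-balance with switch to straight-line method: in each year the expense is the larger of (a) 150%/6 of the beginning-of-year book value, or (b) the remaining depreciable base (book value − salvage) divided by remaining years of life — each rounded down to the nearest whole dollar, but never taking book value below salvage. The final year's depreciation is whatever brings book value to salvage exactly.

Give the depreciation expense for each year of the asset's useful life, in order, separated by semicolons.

$83,275; $62,456; $46,842; $36,343; $36,343; $36,343

Depreciable base = $333,102 − $31,500 = $301,602.
Year 1: DB = ⌊$333,102 × 150%/6⌋ = $83,275; SL = ⌊$301,602/6⌋ = $50,267 → take DB $83,275. Book value $249,827.
Year 2: DB = ⌊$249,827 × 150%/6⌋ = $62,456; SL = ⌊$218,327/5⌋ = $43,665 → take DB $62,456. Book value $187,371.
Year 3: DB = ⌊$187,371 × 150%/6⌋ = $46,842; SL = ⌊$155,871/4⌋ = $38,967 → take DB $46,842. Book value $140,529.
Year 4: DB = ⌊$140,529 × 150%/6⌋ = $35,132; SL = ⌊$109,029/3⌋ = $36,343 → take SL $36,343. Book value $104,186.
Year 5: DB = ⌊$104,186 × 150%/6⌋ = $26,046; SL = ⌊$72,686/2⌋ = $36,343 → take SL $36,343. Book value $67,843.
Year 6 (final): $67,843 − $31,500 = $36,343. Book value $31,500.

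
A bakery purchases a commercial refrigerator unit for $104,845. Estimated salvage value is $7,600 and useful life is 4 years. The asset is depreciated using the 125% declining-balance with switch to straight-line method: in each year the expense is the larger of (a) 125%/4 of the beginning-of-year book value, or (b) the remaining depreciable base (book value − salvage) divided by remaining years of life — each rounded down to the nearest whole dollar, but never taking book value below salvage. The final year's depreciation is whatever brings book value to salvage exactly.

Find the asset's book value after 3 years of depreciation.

Depreciable base = $104,845 − $7,600 = $97,245.
Year 1: DB = ⌊$104,845 × 125%/4⌋ = $32,764; SL = ⌊$97,245/4⌋ = $24,311 → take DB $32,764. Book value $72,081.
Year 2: DB = ⌊$72,081 × 125%/4⌋ = $22,525; SL = ⌊$64,481/3⌋ = $21,493 → take DB $22,525. Book value $49,556.
Year 3: DB = ⌊$49,556 × 125%/4⌋ = $15,486; SL = ⌊$41,956/2⌋ = $20,978 → take SL $20,978. Book value $28,578.

$28,578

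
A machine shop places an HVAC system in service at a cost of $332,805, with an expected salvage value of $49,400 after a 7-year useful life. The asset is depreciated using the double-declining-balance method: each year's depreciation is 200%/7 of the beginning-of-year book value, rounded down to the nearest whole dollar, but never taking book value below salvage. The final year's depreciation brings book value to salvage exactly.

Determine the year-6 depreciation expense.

Depreciable base = $332,805 − $49,400 = $283,405.
Year 1: ⌊$332,805 × 200%/7⌋ = $95,087. Book value $237,718.
Year 2: ⌊$237,718 × 200%/7⌋ = $67,919. Book value $169,799.
Year 3: ⌊$169,799 × 200%/7⌋ = $48,514. Book value $121,285.
Year 4: ⌊$121,285 × 200%/7⌋ = $34,652. Book value $86,633.
Year 5: ⌊$86,633 × 200%/7⌋ = $24,752. Book value $61,881.
Year 6: ⌊$61,881 × 200%/7⌋ = $17,680, capped at $12,481. Book value $49,400.

$12,481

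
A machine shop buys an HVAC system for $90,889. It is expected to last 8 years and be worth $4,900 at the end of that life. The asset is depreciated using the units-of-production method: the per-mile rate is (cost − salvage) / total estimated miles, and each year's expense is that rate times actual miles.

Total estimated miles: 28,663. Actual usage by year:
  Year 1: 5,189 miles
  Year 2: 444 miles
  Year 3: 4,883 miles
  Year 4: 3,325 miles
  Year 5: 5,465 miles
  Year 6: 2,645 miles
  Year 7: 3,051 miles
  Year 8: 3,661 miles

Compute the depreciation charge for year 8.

Depreciable base = $90,889 − $4,900 = $85,989.
Rate = $85,989 / 28,663 miles = $3 per mile.
Year 1: 5,189 × $3 = $15,567. Book value $75,322.
Year 2: 444 × $3 = $1,332. Book value $73,990.
Year 3: 4,883 × $3 = $14,649. Book value $59,341.
Year 4: 3,325 × $3 = $9,975. Book value $49,366.
Year 5: 5,465 × $3 = $16,395. Book value $32,971.
Year 6: 2,645 × $3 = $7,935. Book value $25,036.
Year 7: 3,051 × $3 = $9,153. Book value $15,883.
Year 8: 3,661 × $3 = $10,983. Book value $4,900.

$10,983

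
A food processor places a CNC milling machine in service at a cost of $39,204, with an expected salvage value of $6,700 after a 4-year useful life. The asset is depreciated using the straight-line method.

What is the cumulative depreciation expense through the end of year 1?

Depreciable base = $39,204 − $6,700 = $32,504.
Annual expense = $32,504 / 4 = $8,126.
End of year 1: book value $31,078.
Accumulated through year 1 = $39,204 − $31,078 = $8,126.

$8,126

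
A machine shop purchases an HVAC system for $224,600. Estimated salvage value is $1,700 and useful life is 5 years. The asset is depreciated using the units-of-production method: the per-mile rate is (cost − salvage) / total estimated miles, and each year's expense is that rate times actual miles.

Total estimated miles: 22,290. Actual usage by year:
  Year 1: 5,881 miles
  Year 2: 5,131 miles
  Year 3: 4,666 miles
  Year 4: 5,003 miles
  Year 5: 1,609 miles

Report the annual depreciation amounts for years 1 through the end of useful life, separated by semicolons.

$58,810; $51,310; $46,660; $50,030; $16,090

Depreciable base = $224,600 − $1,700 = $222,900.
Rate = $222,900 / 22,290 miles = $10 per mile.
Year 1: 5,881 × $10 = $58,810. Book value $165,790.
Year 2: 5,131 × $10 = $51,310. Book value $114,480.
Year 3: 4,666 × $10 = $46,660. Book value $67,820.
Year 4: 5,003 × $10 = $50,030. Book value $17,790.
Year 5: 1,609 × $10 = $16,090. Book value $1,700.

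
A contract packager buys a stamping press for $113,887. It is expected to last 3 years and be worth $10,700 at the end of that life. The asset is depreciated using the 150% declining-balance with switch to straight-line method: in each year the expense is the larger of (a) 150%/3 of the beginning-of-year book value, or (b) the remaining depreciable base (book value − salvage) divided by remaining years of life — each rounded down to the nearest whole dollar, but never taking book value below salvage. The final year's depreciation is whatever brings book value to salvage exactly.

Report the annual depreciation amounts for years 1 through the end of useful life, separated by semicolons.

Depreciable base = $113,887 − $10,700 = $103,187.
Year 1: DB = ⌊$113,887 × 150%/3⌋ = $56,943; SL = ⌊$103,187/3⌋ = $34,395 → take DB $56,943. Book value $56,944.
Year 2: DB = ⌊$56,944 × 150%/3⌋ = $28,472; SL = ⌊$46,244/2⌋ = $23,122 → take DB $28,472. Book value $28,472.
Year 3 (final): $28,472 − $10,700 = $17,772. Book value $10,700.

$56,943; $28,472; $17,772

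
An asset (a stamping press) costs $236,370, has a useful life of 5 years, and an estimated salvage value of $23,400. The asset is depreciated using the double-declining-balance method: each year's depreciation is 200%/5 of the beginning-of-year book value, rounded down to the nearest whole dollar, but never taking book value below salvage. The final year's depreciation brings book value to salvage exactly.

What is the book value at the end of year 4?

Depreciable base = $236,370 − $23,400 = $212,970.
Year 1: ⌊$236,370 × 200%/5⌋ = $94,548. Book value $141,822.
Year 2: ⌊$141,822 × 200%/5⌋ = $56,728. Book value $85,094.
Year 3: ⌊$85,094 × 200%/5⌋ = $34,037. Book value $51,057.
Year 4: ⌊$51,057 × 200%/5⌋ = $20,422. Book value $30,635.

$30,635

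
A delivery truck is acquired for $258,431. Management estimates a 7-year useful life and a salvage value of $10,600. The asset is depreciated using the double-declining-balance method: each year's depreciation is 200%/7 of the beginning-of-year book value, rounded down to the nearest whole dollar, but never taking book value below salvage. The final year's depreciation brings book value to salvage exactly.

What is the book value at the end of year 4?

Depreciable base = $258,431 − $10,600 = $247,831.
Year 1: ⌊$258,431 × 200%/7⌋ = $73,837. Book value $184,594.
Year 2: ⌊$184,594 × 200%/7⌋ = $52,741. Book value $131,853.
Year 3: ⌊$131,853 × 200%/7⌋ = $37,672. Book value $94,181.
Year 4: ⌊$94,181 × 200%/7⌋ = $26,908. Book value $67,273.

$67,273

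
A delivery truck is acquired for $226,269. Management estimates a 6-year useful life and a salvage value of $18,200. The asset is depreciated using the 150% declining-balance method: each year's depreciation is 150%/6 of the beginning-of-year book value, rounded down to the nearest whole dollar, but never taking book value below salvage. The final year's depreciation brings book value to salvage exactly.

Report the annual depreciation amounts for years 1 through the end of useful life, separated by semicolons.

$56,567; $42,425; $31,819; $23,864; $17,898; $35,496

Depreciable base = $226,269 − $18,200 = $208,069.
Year 1: ⌊$226,269 × 150%/6⌋ = $56,567. Book value $169,702.
Year 2: ⌊$169,702 × 150%/6⌋ = $42,425. Book value $127,277.
Year 3: ⌊$127,277 × 150%/6⌋ = $31,819. Book value $95,458.
Year 4: ⌊$95,458 × 150%/6⌋ = $23,864. Book value $71,594.
Year 5: ⌊$71,594 × 150%/6⌋ = $17,898. Book value $53,696.
Year 6 (final): $53,696 − $18,200 = $35,496. Book value $18,200.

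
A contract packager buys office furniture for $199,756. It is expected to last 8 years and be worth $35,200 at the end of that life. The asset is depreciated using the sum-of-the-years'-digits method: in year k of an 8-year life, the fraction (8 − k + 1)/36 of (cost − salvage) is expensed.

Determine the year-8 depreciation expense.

Depreciable base = $199,756 − $35,200 = $164,556.
Sum of the years' digits = 8+7+6+5+4+3+2+1 = 36.
Year 1: $164,556 × 8/36 = $36,568. Book value $163,188.
Year 2: $164,556 × 7/36 = $31,997. Book value $131,191.
Year 3: $164,556 × 6/36 = $27,426. Book value $103,765.
Year 4: $164,556 × 5/36 = $22,855. Book value $80,910.
Year 5: $164,556 × 4/36 = $18,284. Book value $62,626.
Year 6: $164,556 × 3/36 = $13,713. Book value $48,913.
Year 7: $164,556 × 2/36 = $9,142. Book value $39,771.
Year 8: $164,556 × 1/36 = $4,571. Book value $35,200.

$4,571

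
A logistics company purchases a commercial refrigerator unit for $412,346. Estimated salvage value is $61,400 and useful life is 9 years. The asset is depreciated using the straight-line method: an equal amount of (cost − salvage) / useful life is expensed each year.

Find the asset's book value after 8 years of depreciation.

Depreciable base = $412,346 − $61,400 = $350,946.
Annual expense = $350,946 / 9 = $38,994.
End of year 1: book value $373,352.
End of year 2: book value $334,358.
End of year 3: book value $295,364.
End of year 4: book value $256,370.
End of year 5: book value $217,376.
End of year 6: book value $178,382.
End of year 7: book value $139,388.
End of year 8: book value $100,394.

$100,394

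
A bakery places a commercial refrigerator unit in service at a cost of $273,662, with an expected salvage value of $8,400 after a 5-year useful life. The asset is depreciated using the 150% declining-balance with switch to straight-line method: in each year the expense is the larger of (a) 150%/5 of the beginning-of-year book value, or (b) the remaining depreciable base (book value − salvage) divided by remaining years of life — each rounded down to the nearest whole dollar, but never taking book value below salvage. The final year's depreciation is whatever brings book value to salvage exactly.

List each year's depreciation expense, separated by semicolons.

Depreciable base = $273,662 − $8,400 = $265,262.
Year 1: DB = ⌊$273,662 × 150%/5⌋ = $82,098; SL = ⌊$265,262/5⌋ = $53,052 → take DB $82,098. Book value $191,564.
Year 2: DB = ⌊$191,564 × 150%/5⌋ = $57,469; SL = ⌊$183,164/4⌋ = $45,791 → take DB $57,469. Book value $134,095.
Year 3: DB = ⌊$134,095 × 150%/5⌋ = $40,228; SL = ⌊$125,695/3⌋ = $41,898 → take SL $41,898. Book value $92,197.
Year 4: DB = ⌊$92,197 × 150%/5⌋ = $27,659; SL = ⌊$83,797/2⌋ = $41,898 → take SL $41,898. Book value $50,299.
Year 5 (final): $50,299 − $8,400 = $41,899. Book value $8,400.

$82,098; $57,469; $41,898; $41,898; $41,899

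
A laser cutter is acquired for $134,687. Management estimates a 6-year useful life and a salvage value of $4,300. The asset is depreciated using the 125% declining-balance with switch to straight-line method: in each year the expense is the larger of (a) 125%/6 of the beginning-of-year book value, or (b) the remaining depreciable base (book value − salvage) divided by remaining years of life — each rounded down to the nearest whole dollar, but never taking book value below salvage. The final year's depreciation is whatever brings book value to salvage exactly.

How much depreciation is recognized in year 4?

$20,028

Depreciable base = $134,687 − $4,300 = $130,387.
Year 1: DB = ⌊$134,687 × 125%/6⌋ = $28,059; SL = ⌊$130,387/6⌋ = $21,731 → take DB $28,059. Book value $106,628.
Year 2: DB = ⌊$106,628 × 125%/6⌋ = $22,214; SL = ⌊$102,328/5⌋ = $20,465 → take DB $22,214. Book value $84,414.
Year 3: DB = ⌊$84,414 × 125%/6⌋ = $17,586; SL = ⌊$80,114/4⌋ = $20,028 → take SL $20,028. Book value $64,386.
Year 4: DB = ⌊$64,386 × 125%/6⌋ = $13,413; SL = ⌊$60,086/3⌋ = $20,028 → take SL $20,028. Book value $44,358.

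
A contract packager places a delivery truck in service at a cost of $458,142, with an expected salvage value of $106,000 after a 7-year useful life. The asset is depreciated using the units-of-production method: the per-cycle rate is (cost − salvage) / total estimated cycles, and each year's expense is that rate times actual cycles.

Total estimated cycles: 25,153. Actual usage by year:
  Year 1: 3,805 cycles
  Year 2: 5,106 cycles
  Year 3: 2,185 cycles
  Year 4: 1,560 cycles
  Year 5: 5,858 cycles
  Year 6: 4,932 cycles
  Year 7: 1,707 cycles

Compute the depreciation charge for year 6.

$69,048

Depreciable base = $458,142 − $106,000 = $352,142.
Rate = $352,142 / 25,153 cycles = $14 per cycle.
Year 1: 3,805 × $14 = $53,270. Book value $404,872.
Year 2: 5,106 × $14 = $71,484. Book value $333,388.
Year 3: 2,185 × $14 = $30,590. Book value $302,798.
Year 4: 1,560 × $14 = $21,840. Book value $280,958.
Year 5: 5,858 × $14 = $82,012. Book value $198,946.
Year 6: 4,932 × $14 = $69,048. Book value $129,898.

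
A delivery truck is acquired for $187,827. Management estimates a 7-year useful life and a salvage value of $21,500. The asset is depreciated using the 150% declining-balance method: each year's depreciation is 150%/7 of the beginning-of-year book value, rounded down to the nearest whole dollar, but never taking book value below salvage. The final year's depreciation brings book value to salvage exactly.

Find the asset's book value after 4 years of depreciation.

Depreciable base = $187,827 − $21,500 = $166,327.
Year 1: ⌊$187,827 × 150%/7⌋ = $40,248. Book value $147,579.
Year 2: ⌊$147,579 × 150%/7⌋ = $31,624. Book value $115,955.
Year 3: ⌊$115,955 × 150%/7⌋ = $24,847. Book value $91,108.
Year 4: ⌊$91,108 × 150%/7⌋ = $19,523. Book value $71,585.

$71,585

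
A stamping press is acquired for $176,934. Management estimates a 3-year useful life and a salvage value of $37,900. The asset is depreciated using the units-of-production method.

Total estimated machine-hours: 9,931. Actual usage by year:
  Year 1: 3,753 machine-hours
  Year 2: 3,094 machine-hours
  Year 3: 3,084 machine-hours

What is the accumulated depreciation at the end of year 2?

$95,858

Depreciable base = $176,934 − $37,900 = $139,034.
Rate = $139,034 / 9,931 machine-hours = $14 per machine-hour.
Year 1: 3,753 × $14 = $52,542. Book value $124,392.
Year 2: 3,094 × $14 = $43,316. Book value $81,076.
Accumulated through year 2 = $176,934 − $81,076 = $95,858.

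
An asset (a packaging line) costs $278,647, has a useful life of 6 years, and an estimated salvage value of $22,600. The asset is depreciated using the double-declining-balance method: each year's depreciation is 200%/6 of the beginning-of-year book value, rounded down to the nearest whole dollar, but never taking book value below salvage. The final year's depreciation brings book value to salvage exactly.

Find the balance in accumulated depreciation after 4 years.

Depreciable base = $278,647 − $22,600 = $256,047.
Year 1: ⌊$278,647 × 200%/6⌋ = $92,882. Book value $185,765.
Year 2: ⌊$185,765 × 200%/6⌋ = $61,921. Book value $123,844.
Year 3: ⌊$123,844 × 200%/6⌋ = $41,281. Book value $82,563.
Year 4: ⌊$82,563 × 200%/6⌋ = $27,521. Book value $55,042.
Accumulated through year 4 = $278,647 − $55,042 = $223,605.

$223,605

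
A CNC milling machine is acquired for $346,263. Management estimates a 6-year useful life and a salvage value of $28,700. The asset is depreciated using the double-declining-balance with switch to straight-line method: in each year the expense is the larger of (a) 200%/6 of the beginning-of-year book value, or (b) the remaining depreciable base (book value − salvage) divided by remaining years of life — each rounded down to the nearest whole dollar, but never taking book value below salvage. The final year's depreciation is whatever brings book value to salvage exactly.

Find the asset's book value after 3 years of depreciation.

Depreciable base = $346,263 − $28,700 = $317,563.
Year 1: DB = ⌊$346,263 × 200%/6⌋ = $115,421; SL = ⌊$317,563/6⌋ = $52,927 → take DB $115,421. Book value $230,842.
Year 2: DB = ⌊$230,842 × 200%/6⌋ = $76,947; SL = ⌊$202,142/5⌋ = $40,428 → take DB $76,947. Book value $153,895.
Year 3: DB = ⌊$153,895 × 200%/6⌋ = $51,298; SL = ⌊$125,195/4⌋ = $31,298 → take DB $51,298. Book value $102,597.

$102,597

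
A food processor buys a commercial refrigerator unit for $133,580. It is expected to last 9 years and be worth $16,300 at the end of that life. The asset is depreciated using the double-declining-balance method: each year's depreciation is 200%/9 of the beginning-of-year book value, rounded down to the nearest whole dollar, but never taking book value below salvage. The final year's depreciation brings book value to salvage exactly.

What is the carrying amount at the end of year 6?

Depreciable base = $133,580 − $16,300 = $117,280.
Year 1: ⌊$133,580 × 200%/9⌋ = $29,684. Book value $103,896.
Year 2: ⌊$103,896 × 200%/9⌋ = $23,088. Book value $80,808.
Year 3: ⌊$80,808 × 200%/9⌋ = $17,957. Book value $62,851.
Year 4: ⌊$62,851 × 200%/9⌋ = $13,966. Book value $48,885.
Year 5: ⌊$48,885 × 200%/9⌋ = $10,863. Book value $38,022.
Year 6: ⌊$38,022 × 200%/9⌋ = $8,449. Book value $29,573.

$29,573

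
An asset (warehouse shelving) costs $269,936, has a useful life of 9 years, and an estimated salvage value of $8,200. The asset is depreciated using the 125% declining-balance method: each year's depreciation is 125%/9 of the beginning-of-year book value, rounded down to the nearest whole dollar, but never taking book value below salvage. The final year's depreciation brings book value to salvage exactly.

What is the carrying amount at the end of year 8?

$81,610

Depreciable base = $269,936 − $8,200 = $261,736.
Year 1: ⌊$269,936 × 125%/9⌋ = $37,491. Book value $232,445.
Year 2: ⌊$232,445 × 125%/9⌋ = $32,284. Book value $200,161.
Year 3: ⌊$200,161 × 125%/9⌋ = $27,800. Book value $172,361.
Year 4: ⌊$172,361 × 125%/9⌋ = $23,939. Book value $148,422.
Year 5: ⌊$148,422 × 125%/9⌋ = $20,614. Book value $127,808.
Year 6: ⌊$127,808 × 125%/9⌋ = $17,751. Book value $110,057.
Year 7: ⌊$110,057 × 125%/9⌋ = $15,285. Book value $94,772.
Year 8: ⌊$94,772 × 125%/9⌋ = $13,162. Book value $81,610.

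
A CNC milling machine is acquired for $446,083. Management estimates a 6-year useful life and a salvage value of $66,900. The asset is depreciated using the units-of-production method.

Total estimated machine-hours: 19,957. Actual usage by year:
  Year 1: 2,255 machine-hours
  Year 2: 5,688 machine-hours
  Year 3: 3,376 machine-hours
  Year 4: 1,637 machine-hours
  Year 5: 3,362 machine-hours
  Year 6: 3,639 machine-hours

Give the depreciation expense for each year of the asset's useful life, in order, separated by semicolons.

$42,845; $108,072; $64,144; $31,103; $63,878; $69,141

Depreciable base = $446,083 − $66,900 = $379,183.
Rate = $379,183 / 19,957 machine-hours = $19 per machine-hour.
Year 1: 2,255 × $19 = $42,845. Book value $403,238.
Year 2: 5,688 × $19 = $108,072. Book value $295,166.
Year 3: 3,376 × $19 = $64,144. Book value $231,022.
Year 4: 1,637 × $19 = $31,103. Book value $199,919.
Year 5: 3,362 × $19 = $63,878. Book value $136,041.
Year 6: 3,639 × $19 = $69,141. Book value $66,900.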